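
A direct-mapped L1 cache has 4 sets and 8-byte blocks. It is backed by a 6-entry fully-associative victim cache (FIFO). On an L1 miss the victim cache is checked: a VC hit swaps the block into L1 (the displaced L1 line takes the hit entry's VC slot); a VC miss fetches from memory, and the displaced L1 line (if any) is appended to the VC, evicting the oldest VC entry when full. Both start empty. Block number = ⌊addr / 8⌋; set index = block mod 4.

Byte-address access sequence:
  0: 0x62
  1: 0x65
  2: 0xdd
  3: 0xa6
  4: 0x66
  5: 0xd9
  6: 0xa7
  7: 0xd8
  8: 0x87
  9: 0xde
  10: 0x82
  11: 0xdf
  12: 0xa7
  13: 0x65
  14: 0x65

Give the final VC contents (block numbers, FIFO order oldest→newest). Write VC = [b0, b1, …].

0: 0x62 (blk 12, set 0) → MISS  vc=[]
1: 0x65 (blk 12, set 0) → L1-HIT  vc=[]
2: 0xdd (blk 27, set 3) → MISS  vc=[]
3: 0xa6 (blk 20, set 0) → MISS  vc=[12]
4: 0x66 (blk 12, set 0) → VC-HIT  vc=[20]
5: 0xd9 (blk 27, set 3) → L1-HIT  vc=[20]
6: 0xa7 (blk 20, set 0) → VC-HIT  vc=[12]
7: 0xd8 (blk 27, set 3) → L1-HIT  vc=[12]
8: 0x87 (blk 16, set 0) → MISS  vc=[12, 20]
9: 0xde (blk 27, set 3) → L1-HIT  vc=[12, 20]
10: 0x82 (blk 16, set 0) → L1-HIT  vc=[12, 20]
11: 0xdf (blk 27, set 3) → L1-HIT  vc=[12, 20]
12: 0xa7 (blk 20, set 0) → VC-HIT  vc=[12, 16]
13: 0x65 (blk 12, set 0) → VC-HIT  vc=[20, 16]
14: 0x65 (blk 12, set 0) → L1-HIT  vc=[20, 16]

VC = [20, 16]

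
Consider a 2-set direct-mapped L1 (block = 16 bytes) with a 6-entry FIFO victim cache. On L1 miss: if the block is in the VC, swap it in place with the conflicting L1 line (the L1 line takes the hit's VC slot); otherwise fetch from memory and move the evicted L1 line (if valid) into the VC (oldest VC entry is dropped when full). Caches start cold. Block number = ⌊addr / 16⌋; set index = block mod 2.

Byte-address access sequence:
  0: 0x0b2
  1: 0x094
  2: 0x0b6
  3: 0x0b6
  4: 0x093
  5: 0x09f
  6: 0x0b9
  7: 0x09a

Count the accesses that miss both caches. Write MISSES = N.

0: 0xb2 (blk 11, set 1) → MISS  vc=[]
1: 0x94 (blk 9, set 1) → MISS  vc=[11]
2: 0xb6 (blk 11, set 1) → VC-HIT  vc=[9]
3: 0xb6 (blk 11, set 1) → L1-HIT  vc=[9]
4: 0x93 (blk 9, set 1) → VC-HIT  vc=[11]
5: 0x9f (blk 9, set 1) → L1-HIT  vc=[11]
6: 0xb9 (blk 11, set 1) → VC-HIT  vc=[9]
7: 0x9a (blk 9, set 1) → VC-HIT  vc=[11]

MISSES = 2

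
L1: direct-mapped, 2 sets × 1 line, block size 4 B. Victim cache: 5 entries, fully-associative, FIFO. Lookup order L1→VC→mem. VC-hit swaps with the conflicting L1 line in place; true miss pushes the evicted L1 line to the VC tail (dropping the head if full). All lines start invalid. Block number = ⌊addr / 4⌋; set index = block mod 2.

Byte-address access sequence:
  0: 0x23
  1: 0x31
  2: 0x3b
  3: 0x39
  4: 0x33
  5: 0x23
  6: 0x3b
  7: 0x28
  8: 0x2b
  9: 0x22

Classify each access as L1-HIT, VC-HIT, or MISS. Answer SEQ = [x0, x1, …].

  [0] addr=0x23 blk=8 s=0: MISS | VC []
  [1] addr=0x31 blk=12 s=0: MISS | VC [8]
  [2] addr=0x3b blk=14 s=0: MISS | VC [8, 12]
  [3] addr=0x39 blk=14 s=0: L1-HIT | VC [8, 12]
  [4] addr=0x33 blk=12 s=0: VC-HIT | VC [8, 14]
  [5] addr=0x23 blk=8 s=0: VC-HIT | VC [12, 14]
  [6] addr=0x3b blk=14 s=0: VC-HIT | VC [12, 8]
  [7] addr=0x28 blk=10 s=0: MISS | VC [12, 8, 14]
  [8] addr=0x2b blk=10 s=0: L1-HIT | VC [12, 8, 14]
  [9] addr=0x22 blk=8 s=0: VC-HIT | VC [12, 10, 14]

SEQ = [MISS, MISS, MISS, L1-HIT, VC-HIT, VC-HIT, VC-HIT, MISS, L1-HIT, VC-HIT]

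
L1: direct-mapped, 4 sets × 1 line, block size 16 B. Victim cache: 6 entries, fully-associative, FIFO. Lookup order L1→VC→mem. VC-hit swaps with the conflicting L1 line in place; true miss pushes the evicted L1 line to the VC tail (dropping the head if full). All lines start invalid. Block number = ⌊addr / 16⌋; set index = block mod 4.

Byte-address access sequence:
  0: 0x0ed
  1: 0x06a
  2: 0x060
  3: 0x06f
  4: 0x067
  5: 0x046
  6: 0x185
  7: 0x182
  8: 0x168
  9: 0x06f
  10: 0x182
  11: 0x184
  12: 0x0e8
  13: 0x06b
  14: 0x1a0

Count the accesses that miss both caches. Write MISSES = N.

0: 0xed (blk 14, set 2) → MISS  vc=[]
1: 0x6a (blk 6, set 2) → MISS  vc=[14]
2: 0x60 (blk 6, set 2) → L1-HIT  vc=[14]
3: 0x6f (blk 6, set 2) → L1-HIT  vc=[14]
4: 0x67 (blk 6, set 2) → L1-HIT  vc=[14]
5: 0x46 (blk 4, set 0) → MISS  vc=[14]
6: 0x185 (blk 24, set 0) → MISS  vc=[14, 4]
7: 0x182 (blk 24, set 0) → L1-HIT  vc=[14, 4]
8: 0x168 (blk 22, set 2) → MISS  vc=[14, 4, 6]
9: 0x6f (blk 6, set 2) → VC-HIT  vc=[14, 4, 22]
10: 0x182 (blk 24, set 0) → L1-HIT  vc=[14, 4, 22]
11: 0x184 (blk 24, set 0) → L1-HIT  vc=[14, 4, 22]
12: 0xe8 (blk 14, set 2) → VC-HIT  vc=[6, 4, 22]
13: 0x6b (blk 6, set 2) → VC-HIT  vc=[14, 4, 22]
14: 0x1a0 (blk 26, set 2) → MISS  vc=[14, 4, 22, 6]

MISSES = 6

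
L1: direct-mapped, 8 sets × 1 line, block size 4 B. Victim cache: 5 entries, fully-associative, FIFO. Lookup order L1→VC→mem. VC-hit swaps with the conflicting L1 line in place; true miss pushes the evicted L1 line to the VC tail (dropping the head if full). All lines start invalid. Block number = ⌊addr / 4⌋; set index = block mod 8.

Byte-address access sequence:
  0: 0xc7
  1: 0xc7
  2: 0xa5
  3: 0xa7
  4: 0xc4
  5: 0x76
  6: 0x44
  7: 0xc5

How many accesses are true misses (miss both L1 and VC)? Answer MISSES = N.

0: 0xc7 (blk 49, set 1) → MISS  vc=[]
1: 0xc7 (blk 49, set 1) → L1-HIT  vc=[]
2: 0xa5 (blk 41, set 1) → MISS  vc=[49]
3: 0xa7 (blk 41, set 1) → L1-HIT  vc=[49]
4: 0xc4 (blk 49, set 1) → VC-HIT  vc=[41]
5: 0x76 (blk 29, set 5) → MISS  vc=[41]
6: 0x44 (blk 17, set 1) → MISS  vc=[41, 49]
7: 0xc5 (blk 49, set 1) → VC-HIT  vc=[41, 17]

MISSES = 4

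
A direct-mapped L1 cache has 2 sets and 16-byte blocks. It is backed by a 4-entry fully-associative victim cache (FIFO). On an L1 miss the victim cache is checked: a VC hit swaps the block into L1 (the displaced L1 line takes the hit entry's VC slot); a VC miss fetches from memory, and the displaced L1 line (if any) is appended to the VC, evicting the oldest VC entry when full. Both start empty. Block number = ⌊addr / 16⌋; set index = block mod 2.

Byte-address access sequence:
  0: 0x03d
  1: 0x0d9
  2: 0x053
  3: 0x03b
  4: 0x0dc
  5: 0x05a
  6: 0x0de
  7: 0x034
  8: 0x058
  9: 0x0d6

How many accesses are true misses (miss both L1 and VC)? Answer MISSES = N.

  [0] addr=0x3d blk=3 s=1: MISS | VC []
  [1] addr=0xd9 blk=13 s=1: MISS | VC [3]
  [2] addr=0x53 blk=5 s=1: MISS | VC [3, 13]
  [3] addr=0x3b blk=3 s=1: VC-HIT | VC [5, 13]
  [4] addr=0xdc blk=13 s=1: VC-HIT | VC [5, 3]
  [5] addr=0x5a blk=5 s=1: VC-HIT | VC [13, 3]
  [6] addr=0xde blk=13 s=1: VC-HIT | VC [5, 3]
  [7] addr=0x34 blk=3 s=1: VC-HIT | VC [5, 13]
  [8] addr=0x58 blk=5 s=1: VC-HIT | VC [3, 13]
  [9] addr=0xd6 blk=13 s=1: VC-HIT | VC [3, 5]

MISSES = 3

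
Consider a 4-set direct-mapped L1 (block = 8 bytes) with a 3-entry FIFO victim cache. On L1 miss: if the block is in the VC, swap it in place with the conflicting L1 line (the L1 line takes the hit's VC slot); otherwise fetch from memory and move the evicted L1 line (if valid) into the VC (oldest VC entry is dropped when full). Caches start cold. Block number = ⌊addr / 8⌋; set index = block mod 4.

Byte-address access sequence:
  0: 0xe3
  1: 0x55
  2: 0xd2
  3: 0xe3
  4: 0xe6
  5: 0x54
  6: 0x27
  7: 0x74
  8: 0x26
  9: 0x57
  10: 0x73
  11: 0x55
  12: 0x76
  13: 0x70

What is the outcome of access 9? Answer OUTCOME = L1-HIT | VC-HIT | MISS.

OUTCOME = VC-HIT

  [0] addr=0xe3 blk=28 s=0: MISS | VC []
  [1] addr=0x55 blk=10 s=2: MISS | VC []
  [2] addr=0xd2 blk=26 s=2: MISS | VC [10]
  [3] addr=0xe3 blk=28 s=0: L1-HIT | VC [10]
  [4] addr=0xe6 blk=28 s=0: L1-HIT | VC [10]
  [5] addr=0x54 blk=10 s=2: VC-HIT | VC [26]
  [6] addr=0x27 blk=4 s=0: MISS | VC [26, 28]
  [7] addr=0x74 blk=14 s=2: MISS | VC [26, 28, 10]
  [8] addr=0x26 blk=4 s=0: L1-HIT | VC [26, 28, 10]
  [9] addr=0x57 blk=10 s=2: VC-HIT | VC [26, 28, 14]
  [10] addr=0x73 blk=14 s=2: VC-HIT | VC [26, 28, 10]
  [11] addr=0x55 blk=10 s=2: VC-HIT | VC [26, 28, 14]
  [12] addr=0x76 blk=14 s=2: VC-HIT | VC [26, 28, 10]
  [13] addr=0x70 blk=14 s=2: L1-HIT | VC [26, 28, 10]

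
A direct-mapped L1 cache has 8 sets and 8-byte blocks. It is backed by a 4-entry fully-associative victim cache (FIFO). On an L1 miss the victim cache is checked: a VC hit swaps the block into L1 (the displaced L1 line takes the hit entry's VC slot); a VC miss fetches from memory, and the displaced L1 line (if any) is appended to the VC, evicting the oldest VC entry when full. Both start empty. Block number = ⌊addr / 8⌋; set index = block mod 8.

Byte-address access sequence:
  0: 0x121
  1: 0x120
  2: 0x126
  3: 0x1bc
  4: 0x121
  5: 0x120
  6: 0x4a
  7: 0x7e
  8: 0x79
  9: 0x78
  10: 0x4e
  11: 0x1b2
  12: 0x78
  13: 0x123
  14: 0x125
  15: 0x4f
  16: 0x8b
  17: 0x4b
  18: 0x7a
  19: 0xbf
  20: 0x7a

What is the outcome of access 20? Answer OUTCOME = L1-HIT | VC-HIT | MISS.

OUTCOME = VC-HIT

  [0] addr=0x121 blk=36 s=4: MISS | VC []
  [1] addr=0x120 blk=36 s=4: L1-HIT | VC []
  [2] addr=0x126 blk=36 s=4: L1-HIT | VC []
  [3] addr=0x1bc blk=55 s=7: MISS | VC []
  [4] addr=0x121 blk=36 s=4: L1-HIT | VC []
  [5] addr=0x120 blk=36 s=4: L1-HIT | VC []
  [6] addr=0x4a blk=9 s=1: MISS | VC []
  [7] addr=0x7e blk=15 s=7: MISS | VC [55]
  [8] addr=0x79 blk=15 s=7: L1-HIT | VC [55]
  [9] addr=0x78 blk=15 s=7: L1-HIT | VC [55]
  [10] addr=0x4e blk=9 s=1: L1-HIT | VC [55]
  [11] addr=0x1b2 blk=54 s=6: MISS | VC [55]
  [12] addr=0x78 blk=15 s=7: L1-HIT | VC [55]
  [13] addr=0x123 blk=36 s=4: L1-HIT | VC [55]
  [14] addr=0x125 blk=36 s=4: L1-HIT | VC [55]
  [15] addr=0x4f blk=9 s=1: L1-HIT | VC [55]
  [16] addr=0x8b blk=17 s=1: MISS | VC [55, 9]
  [17] addr=0x4b blk=9 s=1: VC-HIT | VC [55, 17]
  [18] addr=0x7a blk=15 s=7: L1-HIT | VC [55, 17]
  [19] addr=0xbf blk=23 s=7: MISS | VC [55, 17, 15]
  [20] addr=0x7a blk=15 s=7: VC-HIT | VC [55, 17, 23]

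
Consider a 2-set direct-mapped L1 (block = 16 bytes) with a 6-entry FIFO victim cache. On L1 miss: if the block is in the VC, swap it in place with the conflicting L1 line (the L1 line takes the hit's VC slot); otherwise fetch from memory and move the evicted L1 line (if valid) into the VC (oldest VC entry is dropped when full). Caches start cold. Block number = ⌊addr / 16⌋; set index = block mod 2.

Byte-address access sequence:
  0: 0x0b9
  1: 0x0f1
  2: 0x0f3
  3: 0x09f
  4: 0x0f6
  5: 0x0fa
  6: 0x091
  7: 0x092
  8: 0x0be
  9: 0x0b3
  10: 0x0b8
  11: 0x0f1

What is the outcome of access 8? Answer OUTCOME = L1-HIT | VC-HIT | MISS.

  [0] addr=0xb9 blk=11 s=1: MISS | VC []
  [1] addr=0xf1 blk=15 s=1: MISS | VC [11]
  [2] addr=0xf3 blk=15 s=1: L1-HIT | VC [11]
  [3] addr=0x9f blk=9 s=1: MISS | VC [11, 15]
  [4] addr=0xf6 blk=15 s=1: VC-HIT | VC [11, 9]
  [5] addr=0xfa blk=15 s=1: L1-HIT | VC [11, 9]
  [6] addr=0x91 blk=9 s=1: VC-HIT | VC [11, 15]
  [7] addr=0x92 blk=9 s=1: L1-HIT | VC [11, 15]
  [8] addr=0xbe blk=11 s=1: VC-HIT | VC [9, 15]
  [9] addr=0xb3 blk=11 s=1: L1-HIT | VC [9, 15]
  [10] addr=0xb8 blk=11 s=1: L1-HIT | VC [9, 15]
  [11] addr=0xf1 blk=15 s=1: VC-HIT | VC [9, 11]

OUTCOME = VC-HIT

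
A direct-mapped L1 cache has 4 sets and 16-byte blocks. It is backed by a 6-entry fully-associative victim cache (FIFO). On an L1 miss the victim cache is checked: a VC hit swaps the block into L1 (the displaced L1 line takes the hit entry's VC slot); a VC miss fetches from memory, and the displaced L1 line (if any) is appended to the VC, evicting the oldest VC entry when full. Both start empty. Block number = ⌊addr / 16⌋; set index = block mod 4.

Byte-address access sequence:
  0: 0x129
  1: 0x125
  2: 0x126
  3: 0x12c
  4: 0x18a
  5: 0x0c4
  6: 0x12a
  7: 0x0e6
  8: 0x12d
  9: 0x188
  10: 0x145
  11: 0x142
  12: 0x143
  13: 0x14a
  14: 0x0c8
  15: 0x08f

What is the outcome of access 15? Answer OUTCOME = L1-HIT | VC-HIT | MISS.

0: 0x129 (blk 18, set 2) → MISS  vc=[]
1: 0x125 (blk 18, set 2) → L1-HIT  vc=[]
2: 0x126 (blk 18, set 2) → L1-HIT  vc=[]
3: 0x12c (blk 18, set 2) → L1-HIT  vc=[]
4: 0x18a (blk 24, set 0) → MISS  vc=[]
5: 0xc4 (blk 12, set 0) → MISS  vc=[24]
6: 0x12a (blk 18, set 2) → L1-HIT  vc=[24]
7: 0xe6 (blk 14, set 2) → MISS  vc=[24, 18]
8: 0x12d (blk 18, set 2) → VC-HIT  vc=[24, 14]
9: 0x188 (blk 24, set 0) → VC-HIT  vc=[12, 14]
10: 0x145 (blk 20, set 0) → MISS  vc=[12, 14, 24]
11: 0x142 (blk 20, set 0) → L1-HIT  vc=[12, 14, 24]
12: 0x143 (blk 20, set 0) → L1-HIT  vc=[12, 14, 24]
13: 0x14a (blk 20, set 0) → L1-HIT  vc=[12, 14, 24]
14: 0xc8 (blk 12, set 0) → VC-HIT  vc=[20, 14, 24]
15: 0x8f (blk 8, set 0) → MISS  vc=[20, 14, 24, 12]

OUTCOME = MISS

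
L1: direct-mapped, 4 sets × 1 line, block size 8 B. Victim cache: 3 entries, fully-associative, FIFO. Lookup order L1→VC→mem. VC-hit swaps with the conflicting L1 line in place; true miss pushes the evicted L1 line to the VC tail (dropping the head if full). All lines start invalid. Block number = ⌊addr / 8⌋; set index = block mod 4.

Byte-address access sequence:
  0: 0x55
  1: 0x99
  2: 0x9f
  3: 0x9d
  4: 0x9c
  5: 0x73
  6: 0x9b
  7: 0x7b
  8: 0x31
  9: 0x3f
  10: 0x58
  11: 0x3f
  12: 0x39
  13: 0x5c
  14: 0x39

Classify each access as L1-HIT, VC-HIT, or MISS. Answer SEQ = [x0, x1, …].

SEQ = [MISS, MISS, L1-HIT, L1-HIT, L1-HIT, MISS, L1-HIT, MISS, MISS, MISS, MISS, VC-HIT, L1-HIT, VC-HIT, VC-HIT]

  [0] addr=0x55 blk=10 s=2: MISS | VC []
  [1] addr=0x99 blk=19 s=3: MISS | VC []
  [2] addr=0x9f blk=19 s=3: L1-HIT | VC []
  [3] addr=0x9d blk=19 s=3: L1-HIT | VC []
  [4] addr=0x9c blk=19 s=3: L1-HIT | VC []
  [5] addr=0x73 blk=14 s=2: MISS | VC [10]
  [6] addr=0x9b blk=19 s=3: L1-HIT | VC [10]
  [7] addr=0x7b blk=15 s=3: MISS | VC [10, 19]
  [8] addr=0x31 blk=6 s=2: MISS | VC [10, 19, 14]
  [9] addr=0x3f blk=7 s=3: MISS | VC [19, 14, 15]
  [10] addr=0x58 blk=11 s=3: MISS | VC [14, 15, 7]
  [11] addr=0x3f blk=7 s=3: VC-HIT | VC [14, 15, 11]
  [12] addr=0x39 blk=7 s=3: L1-HIT | VC [14, 15, 11]
  [13] addr=0x5c blk=11 s=3: VC-HIT | VC [14, 15, 7]
  [14] addr=0x39 blk=7 s=3: VC-HIT | VC [14, 15, 11]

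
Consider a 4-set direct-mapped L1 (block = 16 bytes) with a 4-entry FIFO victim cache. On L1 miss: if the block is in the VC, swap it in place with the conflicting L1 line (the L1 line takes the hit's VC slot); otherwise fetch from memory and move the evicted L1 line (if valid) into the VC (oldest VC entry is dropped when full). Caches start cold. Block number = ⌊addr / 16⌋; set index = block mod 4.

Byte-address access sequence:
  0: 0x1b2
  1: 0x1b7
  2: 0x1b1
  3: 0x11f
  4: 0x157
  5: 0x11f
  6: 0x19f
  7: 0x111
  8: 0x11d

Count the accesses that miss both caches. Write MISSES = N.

MISSES = 4

#0 0x1b2→b27/s3 MISS; vc=[]
#1 0x1b7→b27/s3 L1-HIT; vc=[]
#2 0x1b1→b27/s3 L1-HIT; vc=[]
#3 0x11f→b17/s1 MISS; vc=[]
#4 0x157→b21/s1 MISS; vc=[17]
#5 0x11f→b17/s1 VC-HIT; vc=[21]
#6 0x19f→b25/s1 MISS; vc=[21,17]
#7 0x111→b17/s1 VC-HIT; vc=[21,25]
#8 0x11d→b17/s1 L1-HIT; vc=[21,25]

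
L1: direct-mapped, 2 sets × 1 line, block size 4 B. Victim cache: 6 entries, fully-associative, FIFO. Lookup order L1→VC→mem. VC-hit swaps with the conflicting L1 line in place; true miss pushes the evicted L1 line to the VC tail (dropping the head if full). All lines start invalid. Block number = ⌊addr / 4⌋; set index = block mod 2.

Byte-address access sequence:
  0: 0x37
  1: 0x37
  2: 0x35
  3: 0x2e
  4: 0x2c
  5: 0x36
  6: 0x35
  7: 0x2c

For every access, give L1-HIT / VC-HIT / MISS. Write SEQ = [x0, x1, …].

  [0] addr=0x37 blk=13 s=1: MISS | VC []
  [1] addr=0x37 blk=13 s=1: L1-HIT | VC []
  [2] addr=0x35 blk=13 s=1: L1-HIT | VC []
  [3] addr=0x2e blk=11 s=1: MISS | VC [13]
  [4] addr=0x2c blk=11 s=1: L1-HIT | VC [13]
  [5] addr=0x36 blk=13 s=1: VC-HIT | VC [11]
  [6] addr=0x35 blk=13 s=1: L1-HIT | VC [11]
  [7] addr=0x2c blk=11 s=1: VC-HIT | VC [13]

SEQ = [MISS, L1-HIT, L1-HIT, MISS, L1-HIT, VC-HIT, L1-HIT, VC-HIT]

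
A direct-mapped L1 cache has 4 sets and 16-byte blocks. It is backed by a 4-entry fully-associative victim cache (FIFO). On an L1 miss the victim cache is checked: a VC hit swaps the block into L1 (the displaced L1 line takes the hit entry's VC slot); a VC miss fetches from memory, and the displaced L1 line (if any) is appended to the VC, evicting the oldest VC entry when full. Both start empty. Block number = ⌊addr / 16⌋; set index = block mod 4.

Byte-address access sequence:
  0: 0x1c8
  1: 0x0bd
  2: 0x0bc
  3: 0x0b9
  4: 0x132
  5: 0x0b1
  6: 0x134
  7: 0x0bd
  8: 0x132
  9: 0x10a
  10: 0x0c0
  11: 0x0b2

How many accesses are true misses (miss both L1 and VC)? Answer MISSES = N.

#0 0x1c8→b28/s0 MISS; vc=[]
#1 0xbd→b11/s3 MISS; vc=[]
#2 0xbc→b11/s3 L1-HIT; vc=[]
#3 0xb9→b11/s3 L1-HIT; vc=[]
#4 0x132→b19/s3 MISS; vc=[11]
#5 0xb1→b11/s3 VC-HIT; vc=[19]
#6 0x134→b19/s3 VC-HIT; vc=[11]
#7 0xbd→b11/s3 VC-HIT; vc=[19]
#8 0x132→b19/s3 VC-HIT; vc=[11]
#9 0x10a→b16/s0 MISS; vc=[11,28]
#10 0xc0→b12/s0 MISS; vc=[11,28,16]
#11 0xb2→b11/s3 VC-HIT; vc=[19,28,16]

MISSES = 5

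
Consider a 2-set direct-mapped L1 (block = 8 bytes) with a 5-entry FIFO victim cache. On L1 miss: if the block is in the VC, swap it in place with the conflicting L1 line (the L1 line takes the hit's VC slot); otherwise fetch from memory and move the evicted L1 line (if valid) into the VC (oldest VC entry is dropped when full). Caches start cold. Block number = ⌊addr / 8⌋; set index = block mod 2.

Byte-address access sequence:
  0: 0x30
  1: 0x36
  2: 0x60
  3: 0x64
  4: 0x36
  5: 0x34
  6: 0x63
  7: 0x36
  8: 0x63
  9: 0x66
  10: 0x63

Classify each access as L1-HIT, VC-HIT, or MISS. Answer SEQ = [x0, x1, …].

  [0] addr=0x30 blk=6 s=0: MISS | VC []
  [1] addr=0x36 blk=6 s=0: L1-HIT | VC []
  [2] addr=0x60 blk=12 s=0: MISS | VC [6]
  [3] addr=0x64 blk=12 s=0: L1-HIT | VC [6]
  [4] addr=0x36 blk=6 s=0: VC-HIT | VC [12]
  [5] addr=0x34 blk=6 s=0: L1-HIT | VC [12]
  [6] addr=0x63 blk=12 s=0: VC-HIT | VC [6]
  [7] addr=0x36 blk=6 s=0: VC-HIT | VC [12]
  [8] addr=0x63 blk=12 s=0: VC-HIT | VC [6]
  [9] addr=0x66 blk=12 s=0: L1-HIT | VC [6]
  [10] addr=0x63 blk=12 s=0: L1-HIT | VC [6]

SEQ = [MISS, L1-HIT, MISS, L1-HIT, VC-HIT, L1-HIT, VC-HIT, VC-HIT, VC-HIT, L1-HIT, L1-HIT]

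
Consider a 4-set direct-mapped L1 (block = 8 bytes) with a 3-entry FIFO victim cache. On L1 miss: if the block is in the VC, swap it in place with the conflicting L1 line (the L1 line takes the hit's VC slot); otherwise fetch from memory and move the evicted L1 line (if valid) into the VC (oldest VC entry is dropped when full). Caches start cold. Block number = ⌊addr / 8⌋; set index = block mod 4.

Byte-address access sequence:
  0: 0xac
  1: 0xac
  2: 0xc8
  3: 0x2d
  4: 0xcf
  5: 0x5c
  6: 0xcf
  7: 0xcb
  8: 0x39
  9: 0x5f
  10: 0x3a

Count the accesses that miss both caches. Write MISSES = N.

MISSES = 5

#0 0xac→b21/s1 MISS; vc=[]
#1 0xac→b21/s1 L1-HIT; vc=[]
#2 0xc8→b25/s1 MISS; vc=[21]
#3 0x2d→b5/s1 MISS; vc=[21,25]
#4 0xcf→b25/s1 VC-HIT; vc=[21,5]
#5 0x5c→b11/s3 MISS; vc=[21,5]
#6 0xcf→b25/s1 L1-HIT; vc=[21,5]
#7 0xcb→b25/s1 L1-HIT; vc=[21,5]
#8 0x39→b7/s3 MISS; vc=[21,5,11]
#9 0x5f→b11/s3 VC-HIT; vc=[21,5,7]
#10 0x3a→b7/s3 VC-HIT; vc=[21,5,11]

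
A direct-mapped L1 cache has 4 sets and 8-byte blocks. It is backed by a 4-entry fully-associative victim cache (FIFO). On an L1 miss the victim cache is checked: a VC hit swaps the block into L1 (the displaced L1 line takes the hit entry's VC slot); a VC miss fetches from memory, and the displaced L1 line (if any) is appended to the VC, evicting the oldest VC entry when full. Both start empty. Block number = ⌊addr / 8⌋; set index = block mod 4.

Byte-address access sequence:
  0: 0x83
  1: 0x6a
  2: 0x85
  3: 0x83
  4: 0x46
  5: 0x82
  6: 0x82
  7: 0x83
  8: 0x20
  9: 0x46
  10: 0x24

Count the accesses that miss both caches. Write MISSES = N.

#0 0x83→b16/s0 MISS; vc=[]
#1 0x6a→b13/s1 MISS; vc=[]
#2 0x85→b16/s0 L1-HIT; vc=[]
#3 0x83→b16/s0 L1-HIT; vc=[]
#4 0x46→b8/s0 MISS; vc=[16]
#5 0x82→b16/s0 VC-HIT; vc=[8]
#6 0x82→b16/s0 L1-HIT; vc=[8]
#7 0x83→b16/s0 L1-HIT; vc=[8]
#8 0x20→b4/s0 MISS; vc=[8,16]
#9 0x46→b8/s0 VC-HIT; vc=[4,16]
#10 0x24→b4/s0 VC-HIT; vc=[8,16]

MISSES = 4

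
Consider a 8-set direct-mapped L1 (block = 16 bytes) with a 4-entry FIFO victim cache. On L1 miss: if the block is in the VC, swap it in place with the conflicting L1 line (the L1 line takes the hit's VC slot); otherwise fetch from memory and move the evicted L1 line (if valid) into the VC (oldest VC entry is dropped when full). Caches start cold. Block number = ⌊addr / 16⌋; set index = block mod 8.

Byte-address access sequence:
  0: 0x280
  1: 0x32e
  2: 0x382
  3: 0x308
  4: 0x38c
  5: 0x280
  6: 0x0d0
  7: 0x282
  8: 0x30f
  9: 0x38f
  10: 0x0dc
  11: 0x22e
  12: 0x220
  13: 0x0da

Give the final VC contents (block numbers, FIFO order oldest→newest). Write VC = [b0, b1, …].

VC = [48, 40, 50]

  [0] addr=0x280 blk=40 s=0: MISS | VC []
  [1] addr=0x32e blk=50 s=2: MISS | VC []
  [2] addr=0x382 blk=56 s=0: MISS | VC [40]
  [3] addr=0x308 blk=48 s=0: MISS | VC [40, 56]
  [4] addr=0x38c blk=56 s=0: VC-HIT | VC [40, 48]
  [5] addr=0x280 blk=40 s=0: VC-HIT | VC [56, 48]
  [6] addr=0xd0 blk=13 s=5: MISS | VC [56, 48]
  [7] addr=0x282 blk=40 s=0: L1-HIT | VC [56, 48]
  [8] addr=0x30f blk=48 s=0: VC-HIT | VC [56, 40]
  [9] addr=0x38f blk=56 s=0: VC-HIT | VC [48, 40]
  [10] addr=0xdc blk=13 s=5: L1-HIT | VC [48, 40]
  [11] addr=0x22e blk=34 s=2: MISS | VC [48, 40, 50]
  [12] addr=0x220 blk=34 s=2: L1-HIT | VC [48, 40, 50]
  [13] addr=0xda blk=13 s=5: L1-HIT | VC [48, 40, 50]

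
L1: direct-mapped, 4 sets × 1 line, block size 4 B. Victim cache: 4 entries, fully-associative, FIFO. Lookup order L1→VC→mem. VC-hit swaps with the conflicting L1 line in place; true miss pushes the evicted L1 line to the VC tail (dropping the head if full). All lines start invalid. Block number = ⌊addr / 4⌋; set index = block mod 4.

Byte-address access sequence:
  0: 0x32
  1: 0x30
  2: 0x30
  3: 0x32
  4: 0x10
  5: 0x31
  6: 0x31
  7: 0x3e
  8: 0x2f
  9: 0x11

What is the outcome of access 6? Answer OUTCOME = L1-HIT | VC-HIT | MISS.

OUTCOME = L1-HIT

0: 0x32 (blk 12, set 0) → MISS  vc=[]
1: 0x30 (blk 12, set 0) → L1-HIT  vc=[]
2: 0x30 (blk 12, set 0) → L1-HIT  vc=[]
3: 0x32 (blk 12, set 0) → L1-HIT  vc=[]
4: 0x10 (blk 4, set 0) → MISS  vc=[12]
5: 0x31 (blk 12, set 0) → VC-HIT  vc=[4]
6: 0x31 (blk 12, set 0) → L1-HIT  vc=[4]
7: 0x3e (blk 15, set 3) → MISS  vc=[4]
8: 0x2f (blk 11, set 3) → MISS  vc=[4, 15]
9: 0x11 (blk 4, set 0) → VC-HIT  vc=[12, 15]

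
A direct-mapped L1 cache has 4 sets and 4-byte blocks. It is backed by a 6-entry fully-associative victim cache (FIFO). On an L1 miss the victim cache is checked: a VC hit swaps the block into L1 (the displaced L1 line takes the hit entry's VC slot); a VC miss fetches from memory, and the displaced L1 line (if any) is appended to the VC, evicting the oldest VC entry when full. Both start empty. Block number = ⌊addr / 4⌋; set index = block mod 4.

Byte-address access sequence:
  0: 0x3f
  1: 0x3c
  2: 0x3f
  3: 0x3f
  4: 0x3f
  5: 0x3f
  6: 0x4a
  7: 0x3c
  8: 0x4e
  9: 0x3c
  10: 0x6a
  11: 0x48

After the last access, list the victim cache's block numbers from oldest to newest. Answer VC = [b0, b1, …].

VC = [19, 26]

  [0] addr=0x3f blk=15 s=3: MISS | VC []
  [1] addr=0x3c blk=15 s=3: L1-HIT | VC []
  [2] addr=0x3f blk=15 s=3: L1-HIT | VC []
  [3] addr=0x3f blk=15 s=3: L1-HIT | VC []
  [4] addr=0x3f blk=15 s=3: L1-HIT | VC []
  [5] addr=0x3f blk=15 s=3: L1-HIT | VC []
  [6] addr=0x4a blk=18 s=2: MISS | VC []
  [7] addr=0x3c blk=15 s=3: L1-HIT | VC []
  [8] addr=0x4e blk=19 s=3: MISS | VC [15]
  [9] addr=0x3c blk=15 s=3: VC-HIT | VC [19]
  [10] addr=0x6a blk=26 s=2: MISS | VC [19, 18]
  [11] addr=0x48 blk=18 s=2: VC-HIT | VC [19, 26]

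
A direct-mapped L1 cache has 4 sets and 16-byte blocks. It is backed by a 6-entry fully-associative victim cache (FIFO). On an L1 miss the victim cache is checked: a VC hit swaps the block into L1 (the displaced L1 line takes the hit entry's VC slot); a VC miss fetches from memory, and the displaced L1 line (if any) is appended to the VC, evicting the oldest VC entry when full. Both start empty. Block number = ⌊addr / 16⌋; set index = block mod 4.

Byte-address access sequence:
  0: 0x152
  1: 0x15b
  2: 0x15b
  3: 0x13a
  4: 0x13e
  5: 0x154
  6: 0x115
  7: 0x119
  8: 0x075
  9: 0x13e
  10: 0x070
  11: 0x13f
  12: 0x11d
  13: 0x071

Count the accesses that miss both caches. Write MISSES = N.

  [0] addr=0x152 blk=21 s=1: MISS | VC []
  [1] addr=0x15b blk=21 s=1: L1-HIT | VC []
  [2] addr=0x15b blk=21 s=1: L1-HIT | VC []
  [3] addr=0x13a blk=19 s=3: MISS | VC []
  [4] addr=0x13e blk=19 s=3: L1-HIT | VC []
  [5] addr=0x154 blk=21 s=1: L1-HIT | VC []
  [6] addr=0x115 blk=17 s=1: MISS | VC [21]
  [7] addr=0x119 blk=17 s=1: L1-HIT | VC [21]
  [8] addr=0x75 blk=7 s=3: MISS | VC [21, 19]
  [9] addr=0x13e blk=19 s=3: VC-HIT | VC [21, 7]
  [10] addr=0x70 blk=7 s=3: VC-HIT | VC [21, 19]
  [11] addr=0x13f blk=19 s=3: VC-HIT | VC [21, 7]
  [12] addr=0x11d blk=17 s=1: L1-HIT | VC [21, 7]
  [13] addr=0x71 blk=7 s=3: VC-HIT | VC [21, 19]

MISSES = 4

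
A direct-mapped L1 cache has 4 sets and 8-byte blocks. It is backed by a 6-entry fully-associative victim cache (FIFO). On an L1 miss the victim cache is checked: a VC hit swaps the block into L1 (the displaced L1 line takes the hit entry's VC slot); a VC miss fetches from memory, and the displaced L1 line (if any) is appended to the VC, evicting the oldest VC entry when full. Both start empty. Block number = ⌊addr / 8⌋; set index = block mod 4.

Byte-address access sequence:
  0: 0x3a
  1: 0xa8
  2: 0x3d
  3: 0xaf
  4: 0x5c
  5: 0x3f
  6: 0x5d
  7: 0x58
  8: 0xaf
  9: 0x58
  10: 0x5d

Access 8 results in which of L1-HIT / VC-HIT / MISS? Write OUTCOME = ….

  [0] addr=0x3a blk=7 s=3: MISS | VC []
  [1] addr=0xa8 blk=21 s=1: MISS | VC []
  [2] addr=0x3d blk=7 s=3: L1-HIT | VC []
  [3] addr=0xaf blk=21 s=1: L1-HIT | VC []
  [4] addr=0x5c blk=11 s=3: MISS | VC [7]
  [5] addr=0x3f blk=7 s=3: VC-HIT | VC [11]
  [6] addr=0x5d blk=11 s=3: VC-HIT | VC [7]
  [7] addr=0x58 blk=11 s=3: L1-HIT | VC [7]
  [8] addr=0xaf blk=21 s=1: L1-HIT | VC [7]
  [9] addr=0x58 blk=11 s=3: L1-HIT | VC [7]
  [10] addr=0x5d blk=11 s=3: L1-HIT | VC [7]

OUTCOME = L1-HIT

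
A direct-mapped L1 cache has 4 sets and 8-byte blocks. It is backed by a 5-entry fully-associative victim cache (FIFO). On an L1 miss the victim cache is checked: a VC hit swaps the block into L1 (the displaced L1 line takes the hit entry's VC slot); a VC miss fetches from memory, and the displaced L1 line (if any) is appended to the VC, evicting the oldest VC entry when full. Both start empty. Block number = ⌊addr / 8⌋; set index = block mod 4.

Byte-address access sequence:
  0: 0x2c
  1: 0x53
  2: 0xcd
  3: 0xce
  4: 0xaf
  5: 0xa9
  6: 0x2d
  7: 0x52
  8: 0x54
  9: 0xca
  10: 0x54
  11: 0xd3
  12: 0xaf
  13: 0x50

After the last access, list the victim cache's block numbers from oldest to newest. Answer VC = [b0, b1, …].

0: 0x2c (blk 5, set 1) → MISS  vc=[]
1: 0x53 (blk 10, set 2) → MISS  vc=[]
2: 0xcd (blk 25, set 1) → MISS  vc=[5]
3: 0xce (blk 25, set 1) → L1-HIT  vc=[5]
4: 0xaf (blk 21, set 1) → MISS  vc=[5, 25]
5: 0xa9 (blk 21, set 1) → L1-HIT  vc=[5, 25]
6: 0x2d (blk 5, set 1) → VC-HIT  vc=[21, 25]
7: 0x52 (blk 10, set 2) → L1-HIT  vc=[21, 25]
8: 0x54 (blk 10, set 2) → L1-HIT  vc=[21, 25]
9: 0xca (blk 25, set 1) → VC-HIT  vc=[21, 5]
10: 0x54 (blk 10, set 2) → L1-HIT  vc=[21, 5]
11: 0xd3 (blk 26, set 2) → MISS  vc=[21, 5, 10]
12: 0xaf (blk 21, set 1) → VC-HIT  vc=[25, 5, 10]
13: 0x50 (blk 10, set 2) → VC-HIT  vc=[25, 5, 26]

VC = [25, 5, 26]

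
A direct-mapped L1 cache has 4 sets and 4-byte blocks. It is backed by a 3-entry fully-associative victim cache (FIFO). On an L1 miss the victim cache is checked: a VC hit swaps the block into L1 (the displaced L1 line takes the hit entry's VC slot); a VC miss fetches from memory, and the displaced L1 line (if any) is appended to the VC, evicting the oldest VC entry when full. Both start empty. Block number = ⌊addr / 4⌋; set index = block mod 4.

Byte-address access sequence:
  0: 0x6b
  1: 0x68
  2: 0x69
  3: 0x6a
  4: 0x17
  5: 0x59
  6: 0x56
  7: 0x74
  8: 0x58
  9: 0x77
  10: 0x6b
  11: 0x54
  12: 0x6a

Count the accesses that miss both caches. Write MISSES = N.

MISSES = 5

0: 0x6b (blk 26, set 2) → MISS  vc=[]
1: 0x68 (blk 26, set 2) → L1-HIT  vc=[]
2: 0x69 (blk 26, set 2) → L1-HIT  vc=[]
3: 0x6a (blk 26, set 2) → L1-HIT  vc=[]
4: 0x17 (blk 5, set 1) → MISS  vc=[]
5: 0x59 (blk 22, set 2) → MISS  vc=[26]
6: 0x56 (blk 21, set 1) → MISS  vc=[26, 5]
7: 0x74 (blk 29, set 1) → MISS  vc=[26, 5, 21]
8: 0x58 (blk 22, set 2) → L1-HIT  vc=[26, 5, 21]
9: 0x77 (blk 29, set 1) → L1-HIT  vc=[26, 5, 21]
10: 0x6b (blk 26, set 2) → VC-HIT  vc=[22, 5, 21]
11: 0x54 (blk 21, set 1) → VC-HIT  vc=[22, 5, 29]
12: 0x6a (blk 26, set 2) → L1-HIT  vc=[22, 5, 29]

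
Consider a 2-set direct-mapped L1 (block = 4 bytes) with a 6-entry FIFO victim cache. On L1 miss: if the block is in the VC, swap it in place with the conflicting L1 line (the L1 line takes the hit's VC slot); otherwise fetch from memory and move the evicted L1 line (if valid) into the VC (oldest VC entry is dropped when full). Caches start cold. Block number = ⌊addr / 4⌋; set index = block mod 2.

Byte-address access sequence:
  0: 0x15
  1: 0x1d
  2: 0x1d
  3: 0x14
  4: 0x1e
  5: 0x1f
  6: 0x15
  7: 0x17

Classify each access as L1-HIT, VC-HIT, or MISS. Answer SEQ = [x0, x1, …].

#0 0x15→b5/s1 MISS; vc=[]
#1 0x1d→b7/s1 MISS; vc=[5]
#2 0x1d→b7/s1 L1-HIT; vc=[5]
#3 0x14→b5/s1 VC-HIT; vc=[7]
#4 0x1e→b7/s1 VC-HIT; vc=[5]
#5 0x1f→b7/s1 L1-HIT; vc=[5]
#6 0x15→b5/s1 VC-HIT; vc=[7]
#7 0x17→b5/s1 L1-HIT; vc=[7]

SEQ = [MISS, MISS, L1-HIT, VC-HIT, VC-HIT, L1-HIT, VC-HIT, L1-HIT]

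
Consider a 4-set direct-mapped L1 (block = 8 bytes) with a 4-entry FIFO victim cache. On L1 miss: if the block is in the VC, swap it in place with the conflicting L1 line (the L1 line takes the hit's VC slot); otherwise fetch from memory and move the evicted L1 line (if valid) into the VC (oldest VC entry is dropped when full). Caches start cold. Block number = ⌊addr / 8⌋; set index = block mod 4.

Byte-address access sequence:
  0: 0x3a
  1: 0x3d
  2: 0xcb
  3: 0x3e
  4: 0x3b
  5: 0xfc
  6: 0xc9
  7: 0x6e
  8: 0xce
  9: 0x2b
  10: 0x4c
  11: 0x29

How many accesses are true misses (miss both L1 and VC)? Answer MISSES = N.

0: 0x3a (blk 7, set 3) → MISS  vc=[]
1: 0x3d (blk 7, set 3) → L1-HIT  vc=[]
2: 0xcb (blk 25, set 1) → MISS  vc=[]
3: 0x3e (blk 7, set 3) → L1-HIT  vc=[]
4: 0x3b (blk 7, set 3) → L1-HIT  vc=[]
5: 0xfc (blk 31, set 3) → MISS  vc=[7]
6: 0xc9 (blk 25, set 1) → L1-HIT  vc=[7]
7: 0x6e (blk 13, set 1) → MISS  vc=[7, 25]
8: 0xce (blk 25, set 1) → VC-HIT  vc=[7, 13]
9: 0x2b (blk 5, set 1) → MISS  vc=[7, 13, 25]
10: 0x4c (blk 9, set 1) → MISS  vc=[7, 13, 25, 5]
11: 0x29 (blk 5, set 1) → VC-HIT  vc=[7, 13, 25, 9]

MISSES = 6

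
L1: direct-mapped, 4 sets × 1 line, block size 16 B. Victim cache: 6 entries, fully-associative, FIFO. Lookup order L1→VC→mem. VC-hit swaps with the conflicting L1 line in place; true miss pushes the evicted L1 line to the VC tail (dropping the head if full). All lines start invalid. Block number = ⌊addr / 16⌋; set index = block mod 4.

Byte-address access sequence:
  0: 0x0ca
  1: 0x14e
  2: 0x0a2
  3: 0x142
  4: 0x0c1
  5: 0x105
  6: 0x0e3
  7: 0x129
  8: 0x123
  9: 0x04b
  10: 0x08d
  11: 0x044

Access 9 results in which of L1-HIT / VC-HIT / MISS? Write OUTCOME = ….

0: 0xca (blk 12, set 0) → MISS  vc=[]
1: 0x14e (blk 20, set 0) → MISS  vc=[12]
2: 0xa2 (blk 10, set 2) → MISS  vc=[12]
3: 0x142 (blk 20, set 0) → L1-HIT  vc=[12]
4: 0xc1 (blk 12, set 0) → VC-HIT  vc=[20]
5: 0x105 (blk 16, set 0) → MISS  vc=[20, 12]
6: 0xe3 (blk 14, set 2) → MISS  vc=[20, 12, 10]
7: 0x129 (blk 18, set 2) → MISS  vc=[20, 12, 10, 14]
8: 0x123 (blk 18, set 2) → L1-HIT  vc=[20, 12, 10, 14]
9: 0x4b (blk 4, set 0) → MISS  vc=[20, 12, 10, 14, 16]
10: 0x8d (blk 8, set 0) → MISS  vc=[20, 12, 10, 14, 16, 4]
11: 0x44 (blk 4, set 0) → VC-HIT  vc=[20, 12, 10, 14, 16, 8]

OUTCOME = MISS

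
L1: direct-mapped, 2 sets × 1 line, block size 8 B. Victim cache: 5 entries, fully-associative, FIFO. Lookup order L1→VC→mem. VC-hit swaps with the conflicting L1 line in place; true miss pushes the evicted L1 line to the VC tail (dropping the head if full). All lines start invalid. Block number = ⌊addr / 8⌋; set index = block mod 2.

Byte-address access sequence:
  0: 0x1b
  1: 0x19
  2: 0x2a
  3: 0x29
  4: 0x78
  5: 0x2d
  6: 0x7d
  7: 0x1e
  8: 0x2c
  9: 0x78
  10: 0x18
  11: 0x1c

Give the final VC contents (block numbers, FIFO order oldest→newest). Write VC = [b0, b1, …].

#0 0x1b→b3/s1 MISS; vc=[]
#1 0x19→b3/s1 L1-HIT; vc=[]
#2 0x2a→b5/s1 MISS; vc=[3]
#3 0x29→b5/s1 L1-HIT; vc=[3]
#4 0x78→b15/s1 MISS; vc=[3,5]
#5 0x2d→b5/s1 VC-HIT; vc=[3,15]
#6 0x7d→b15/s1 VC-HIT; vc=[3,5]
#7 0x1e→b3/s1 VC-HIT; vc=[15,5]
#8 0x2c→b5/s1 VC-HIT; vc=[15,3]
#9 0x78→b15/s1 VC-HIT; vc=[5,3]
#10 0x18→b3/s1 VC-HIT; vc=[5,15]
#11 0x1c→b3/s1 L1-HIT; vc=[5,15]

VC = [5, 15]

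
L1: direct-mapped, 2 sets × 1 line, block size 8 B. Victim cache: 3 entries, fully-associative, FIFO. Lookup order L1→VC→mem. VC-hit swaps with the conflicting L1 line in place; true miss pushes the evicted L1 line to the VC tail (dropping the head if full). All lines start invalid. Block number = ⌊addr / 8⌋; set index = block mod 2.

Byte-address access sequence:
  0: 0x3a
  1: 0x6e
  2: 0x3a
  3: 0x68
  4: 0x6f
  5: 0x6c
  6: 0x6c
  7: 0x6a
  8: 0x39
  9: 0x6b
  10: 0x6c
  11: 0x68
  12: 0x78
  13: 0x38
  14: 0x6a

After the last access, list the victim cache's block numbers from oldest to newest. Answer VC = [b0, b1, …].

  [0] addr=0x3a blk=7 s=1: MISS | VC []
  [1] addr=0x6e blk=13 s=1: MISS | VC [7]
  [2] addr=0x3a blk=7 s=1: VC-HIT | VC [13]
  [3] addr=0x68 blk=13 s=1: VC-HIT | VC [7]
  [4] addr=0x6f blk=13 s=1: L1-HIT | VC [7]
  [5] addr=0x6c blk=13 s=1: L1-HIT | VC [7]
  [6] addr=0x6c blk=13 s=1: L1-HIT | VC [7]
  [7] addr=0x6a blk=13 s=1: L1-HIT | VC [7]
  [8] addr=0x39 blk=7 s=1: VC-HIT | VC [13]
  [9] addr=0x6b blk=13 s=1: VC-HIT | VC [7]
  [10] addr=0x6c blk=13 s=1: L1-HIT | VC [7]
  [11] addr=0x68 blk=13 s=1: L1-HIT | VC [7]
  [12] addr=0x78 blk=15 s=1: MISS | VC [7, 13]
  [13] addr=0x38 blk=7 s=1: VC-HIT | VC [15, 13]
  [14] addr=0x6a blk=13 s=1: VC-HIT | VC [15, 7]

VC = [15, 7]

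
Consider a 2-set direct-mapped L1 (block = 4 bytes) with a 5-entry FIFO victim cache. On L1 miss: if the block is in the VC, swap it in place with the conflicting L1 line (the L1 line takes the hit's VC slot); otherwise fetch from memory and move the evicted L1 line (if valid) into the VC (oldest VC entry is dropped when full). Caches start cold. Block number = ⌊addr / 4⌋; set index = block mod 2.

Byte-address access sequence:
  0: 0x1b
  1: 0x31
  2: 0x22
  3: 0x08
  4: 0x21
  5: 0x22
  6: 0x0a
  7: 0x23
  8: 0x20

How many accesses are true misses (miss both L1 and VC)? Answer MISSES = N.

  [0] addr=0x1b blk=6 s=0: MISS | VC []
  [1] addr=0x31 blk=12 s=0: MISS | VC [6]
  [2] addr=0x22 blk=8 s=0: MISS | VC [6, 12]
  [3] addr=0x8 blk=2 s=0: MISS | VC [6, 12, 8]
  [4] addr=0x21 blk=8 s=0: VC-HIT | VC [6, 12, 2]
  [5] addr=0x22 blk=8 s=0: L1-HIT | VC [6, 12, 2]
  [6] addr=0xa blk=2 s=0: VC-HIT | VC [6, 12, 8]
  [7] addr=0x23 blk=8 s=0: VC-HIT | VC [6, 12, 2]
  [8] addr=0x20 blk=8 s=0: L1-HIT | VC [6, 12, 2]

MISSES = 4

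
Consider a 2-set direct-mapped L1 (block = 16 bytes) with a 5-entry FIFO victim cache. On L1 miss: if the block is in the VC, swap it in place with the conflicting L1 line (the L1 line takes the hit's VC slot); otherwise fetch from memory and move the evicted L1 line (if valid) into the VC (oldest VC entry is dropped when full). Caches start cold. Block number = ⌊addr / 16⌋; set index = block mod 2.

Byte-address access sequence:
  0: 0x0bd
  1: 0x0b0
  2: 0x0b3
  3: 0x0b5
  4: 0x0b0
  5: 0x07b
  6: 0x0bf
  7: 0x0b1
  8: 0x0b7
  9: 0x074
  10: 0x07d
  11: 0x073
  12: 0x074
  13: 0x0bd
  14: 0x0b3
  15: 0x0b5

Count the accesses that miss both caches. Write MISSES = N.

MISSES = 2

0: 0xbd (blk 11, set 1) → MISS  vc=[]
1: 0xb0 (blk 11, set 1) → L1-HIT  vc=[]
2: 0xb3 (blk 11, set 1) → L1-HIT  vc=[]
3: 0xb5 (blk 11, set 1) → L1-HIT  vc=[]
4: 0xb0 (blk 11, set 1) → L1-HIT  vc=[]
5: 0x7b (blk 7, set 1) → MISS  vc=[11]
6: 0xbf (blk 11, set 1) → VC-HIT  vc=[7]
7: 0xb1 (blk 11, set 1) → L1-HIT  vc=[7]
8: 0xb7 (blk 11, set 1) → L1-HIT  vc=[7]
9: 0x74 (blk 7, set 1) → VC-HIT  vc=[11]
10: 0x7d (blk 7, set 1) → L1-HIT  vc=[11]
11: 0x73 (blk 7, set 1) → L1-HIT  vc=[11]
12: 0x74 (blk 7, set 1) → L1-HIT  vc=[11]
13: 0xbd (blk 11, set 1) → VC-HIT  vc=[7]
14: 0xb3 (blk 11, set 1) → L1-HIT  vc=[7]
15: 0xb5 (blk 11, set 1) → L1-HIT  vc=[7]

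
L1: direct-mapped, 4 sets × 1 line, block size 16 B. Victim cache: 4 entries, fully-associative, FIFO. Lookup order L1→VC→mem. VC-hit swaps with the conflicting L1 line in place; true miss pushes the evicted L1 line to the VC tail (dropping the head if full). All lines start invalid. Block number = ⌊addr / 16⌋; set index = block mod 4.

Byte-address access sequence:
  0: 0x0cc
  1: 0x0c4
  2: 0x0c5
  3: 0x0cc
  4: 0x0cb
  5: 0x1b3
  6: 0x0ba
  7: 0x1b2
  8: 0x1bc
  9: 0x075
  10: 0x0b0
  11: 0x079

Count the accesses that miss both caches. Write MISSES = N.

MISSES = 4

#0 0xcc→b12/s0 MISS; vc=[]
#1 0xc4→b12/s0 L1-HIT; vc=[]
#2 0xc5→b12/s0 L1-HIT; vc=[]
#3 0xcc→b12/s0 L1-HIT; vc=[]
#4 0xcb→b12/s0 L1-HIT; vc=[]
#5 0x1b3→b27/s3 MISS; vc=[]
#6 0xba→b11/s3 MISS; vc=[27]
#7 0x1b2→b27/s3 VC-HIT; vc=[11]
#8 0x1bc→b27/s3 L1-HIT; vc=[11]
#9 0x75→b7/s3 MISS; vc=[11,27]
#10 0xb0→b11/s3 VC-HIT; vc=[7,27]
#11 0x79→b7/s3 VC-HIT; vc=[11,27]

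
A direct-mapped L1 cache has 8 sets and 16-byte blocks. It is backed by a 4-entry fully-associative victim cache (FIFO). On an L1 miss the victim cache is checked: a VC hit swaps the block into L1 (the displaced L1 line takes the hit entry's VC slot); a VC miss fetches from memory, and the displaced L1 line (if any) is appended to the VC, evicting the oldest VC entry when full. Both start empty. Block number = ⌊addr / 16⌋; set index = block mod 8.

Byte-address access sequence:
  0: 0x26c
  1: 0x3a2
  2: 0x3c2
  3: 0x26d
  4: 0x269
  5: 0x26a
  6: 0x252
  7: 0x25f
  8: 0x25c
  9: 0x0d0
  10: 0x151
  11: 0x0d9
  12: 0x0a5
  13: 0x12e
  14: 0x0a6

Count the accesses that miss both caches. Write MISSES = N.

0: 0x26c (blk 38, set 6) → MISS  vc=[]
1: 0x3a2 (blk 58, set 2) → MISS  vc=[]
2: 0x3c2 (blk 60, set 4) → MISS  vc=[]
3: 0x26d (blk 38, set 6) → L1-HIT  vc=[]
4: 0x269 (blk 38, set 6) → L1-HIT  vc=[]
5: 0x26a (blk 38, set 6) → L1-HIT  vc=[]
6: 0x252 (blk 37, set 5) → MISS  vc=[]
7: 0x25f (blk 37, set 5) → L1-HIT  vc=[]
8: 0x25c (blk 37, set 5) → L1-HIT  vc=[]
9: 0xd0 (blk 13, set 5) → MISS  vc=[37]
10: 0x151 (blk 21, set 5) → MISS  vc=[37, 13]
11: 0xd9 (blk 13, set 5) → VC-HIT  vc=[37, 21]
12: 0xa5 (blk 10, set 2) → MISS  vc=[37, 21, 58]
13: 0x12e (blk 18, set 2) → MISS  vc=[37, 21, 58, 10]
14: 0xa6 (blk 10, set 2) → VC-HIT  vc=[37, 21, 58, 18]

MISSES = 8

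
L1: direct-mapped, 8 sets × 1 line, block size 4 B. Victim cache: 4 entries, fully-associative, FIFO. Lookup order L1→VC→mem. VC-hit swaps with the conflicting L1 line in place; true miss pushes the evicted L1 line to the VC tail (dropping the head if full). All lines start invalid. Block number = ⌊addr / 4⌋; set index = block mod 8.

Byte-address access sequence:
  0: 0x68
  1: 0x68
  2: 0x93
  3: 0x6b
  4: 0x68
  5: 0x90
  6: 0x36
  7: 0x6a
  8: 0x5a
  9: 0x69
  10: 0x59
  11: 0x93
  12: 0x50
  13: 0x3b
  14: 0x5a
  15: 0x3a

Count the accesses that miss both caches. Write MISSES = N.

#0 0x68→b26/s2 MISS; vc=[]
#1 0x68→b26/s2 L1-HIT; vc=[]
#2 0x93→b36/s4 MISS; vc=[]
#3 0x6b→b26/s2 L1-HIT; vc=[]
#4 0x68→b26/s2 L1-HIT; vc=[]
#5 0x90→b36/s4 L1-HIT; vc=[]
#6 0x36→b13/s5 MISS; vc=[]
#7 0x6a→b26/s2 L1-HIT; vc=[]
#8 0x5a→b22/s6 MISS; vc=[]
#9 0x69→b26/s2 L1-HIT; vc=[]
#10 0x59→b22/s6 L1-HIT; vc=[]
#11 0x93→b36/s4 L1-HIT; vc=[]
#12 0x50→b20/s4 MISS; vc=[36]
#13 0x3b→b14/s6 MISS; vc=[36,22]
#14 0x5a→b22/s6 VC-HIT; vc=[36,14]
#15 0x3a→b14/s6 VC-HIT; vc=[36,22]

MISSES = 6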